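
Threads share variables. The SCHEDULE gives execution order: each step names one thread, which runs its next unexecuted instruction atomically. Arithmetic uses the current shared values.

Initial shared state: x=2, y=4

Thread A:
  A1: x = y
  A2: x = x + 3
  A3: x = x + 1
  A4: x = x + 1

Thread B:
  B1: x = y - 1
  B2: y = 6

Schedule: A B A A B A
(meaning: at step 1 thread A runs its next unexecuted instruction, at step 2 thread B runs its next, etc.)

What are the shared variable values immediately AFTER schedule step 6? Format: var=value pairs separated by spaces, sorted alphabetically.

Step 1: thread A executes A1 (x = y). Shared: x=4 y=4. PCs: A@1 B@0
Step 2: thread B executes B1 (x = y - 1). Shared: x=3 y=4. PCs: A@1 B@1
Step 3: thread A executes A2 (x = x + 3). Shared: x=6 y=4. PCs: A@2 B@1
Step 4: thread A executes A3 (x = x + 1). Shared: x=7 y=4. PCs: A@3 B@1
Step 5: thread B executes B2 (y = 6). Shared: x=7 y=6. PCs: A@3 B@2
Step 6: thread A executes A4 (x = x + 1). Shared: x=8 y=6. PCs: A@4 B@2

Answer: x=8 y=6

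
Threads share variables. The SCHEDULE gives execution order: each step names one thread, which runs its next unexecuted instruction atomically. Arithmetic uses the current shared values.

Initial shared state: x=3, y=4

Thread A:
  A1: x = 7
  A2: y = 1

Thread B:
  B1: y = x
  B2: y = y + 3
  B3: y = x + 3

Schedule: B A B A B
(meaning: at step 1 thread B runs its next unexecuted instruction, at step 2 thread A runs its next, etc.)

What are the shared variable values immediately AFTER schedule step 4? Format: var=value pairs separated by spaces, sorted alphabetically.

Step 1: thread B executes B1 (y = x). Shared: x=3 y=3. PCs: A@0 B@1
Step 2: thread A executes A1 (x = 7). Shared: x=7 y=3. PCs: A@1 B@1
Step 3: thread B executes B2 (y = y + 3). Shared: x=7 y=6. PCs: A@1 B@2
Step 4: thread A executes A2 (y = 1). Shared: x=7 y=1. PCs: A@2 B@2

Answer: x=7 y=1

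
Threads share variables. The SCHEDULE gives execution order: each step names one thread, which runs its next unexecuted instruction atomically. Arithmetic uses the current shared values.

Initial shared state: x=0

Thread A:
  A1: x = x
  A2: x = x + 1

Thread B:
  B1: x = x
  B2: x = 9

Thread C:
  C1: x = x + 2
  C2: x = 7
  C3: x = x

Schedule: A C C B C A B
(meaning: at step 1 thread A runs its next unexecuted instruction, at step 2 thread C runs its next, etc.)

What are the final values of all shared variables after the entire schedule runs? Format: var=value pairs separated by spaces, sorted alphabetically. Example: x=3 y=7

Answer: x=9

Derivation:
Step 1: thread A executes A1 (x = x). Shared: x=0. PCs: A@1 B@0 C@0
Step 2: thread C executes C1 (x = x + 2). Shared: x=2. PCs: A@1 B@0 C@1
Step 3: thread C executes C2 (x = 7). Shared: x=7. PCs: A@1 B@0 C@2
Step 4: thread B executes B1 (x = x). Shared: x=7. PCs: A@1 B@1 C@2
Step 5: thread C executes C3 (x = x). Shared: x=7. PCs: A@1 B@1 C@3
Step 6: thread A executes A2 (x = x + 1). Shared: x=8. PCs: A@2 B@1 C@3
Step 7: thread B executes B2 (x = 9). Shared: x=9. PCs: A@2 B@2 C@3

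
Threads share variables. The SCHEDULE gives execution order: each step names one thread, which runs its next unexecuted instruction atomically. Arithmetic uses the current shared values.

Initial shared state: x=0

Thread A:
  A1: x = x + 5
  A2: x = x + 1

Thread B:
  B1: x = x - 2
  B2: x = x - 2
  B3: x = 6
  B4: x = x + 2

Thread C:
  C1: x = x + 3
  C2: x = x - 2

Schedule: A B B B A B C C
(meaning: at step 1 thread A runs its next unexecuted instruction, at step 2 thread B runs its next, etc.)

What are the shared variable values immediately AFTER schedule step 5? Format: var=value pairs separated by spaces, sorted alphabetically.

Answer: x=7

Derivation:
Step 1: thread A executes A1 (x = x + 5). Shared: x=5. PCs: A@1 B@0 C@0
Step 2: thread B executes B1 (x = x - 2). Shared: x=3. PCs: A@1 B@1 C@0
Step 3: thread B executes B2 (x = x - 2). Shared: x=1. PCs: A@1 B@2 C@0
Step 4: thread B executes B3 (x = 6). Shared: x=6. PCs: A@1 B@3 C@0
Step 5: thread A executes A2 (x = x + 1). Shared: x=7. PCs: A@2 B@3 C@0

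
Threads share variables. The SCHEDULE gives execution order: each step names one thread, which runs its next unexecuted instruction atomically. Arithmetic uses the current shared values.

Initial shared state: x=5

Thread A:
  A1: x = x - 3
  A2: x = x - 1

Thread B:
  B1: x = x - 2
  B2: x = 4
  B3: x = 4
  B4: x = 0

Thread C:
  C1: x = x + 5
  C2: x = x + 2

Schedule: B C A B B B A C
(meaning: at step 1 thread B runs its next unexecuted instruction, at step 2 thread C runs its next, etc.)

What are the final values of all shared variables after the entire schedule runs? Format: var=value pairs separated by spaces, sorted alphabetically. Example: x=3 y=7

Answer: x=1

Derivation:
Step 1: thread B executes B1 (x = x - 2). Shared: x=3. PCs: A@0 B@1 C@0
Step 2: thread C executes C1 (x = x + 5). Shared: x=8. PCs: A@0 B@1 C@1
Step 3: thread A executes A1 (x = x - 3). Shared: x=5. PCs: A@1 B@1 C@1
Step 4: thread B executes B2 (x = 4). Shared: x=4. PCs: A@1 B@2 C@1
Step 5: thread B executes B3 (x = 4). Shared: x=4. PCs: A@1 B@3 C@1
Step 6: thread B executes B4 (x = 0). Shared: x=0. PCs: A@1 B@4 C@1
Step 7: thread A executes A2 (x = x - 1). Shared: x=-1. PCs: A@2 B@4 C@1
Step 8: thread C executes C2 (x = x + 2). Shared: x=1. PCs: A@2 B@4 C@2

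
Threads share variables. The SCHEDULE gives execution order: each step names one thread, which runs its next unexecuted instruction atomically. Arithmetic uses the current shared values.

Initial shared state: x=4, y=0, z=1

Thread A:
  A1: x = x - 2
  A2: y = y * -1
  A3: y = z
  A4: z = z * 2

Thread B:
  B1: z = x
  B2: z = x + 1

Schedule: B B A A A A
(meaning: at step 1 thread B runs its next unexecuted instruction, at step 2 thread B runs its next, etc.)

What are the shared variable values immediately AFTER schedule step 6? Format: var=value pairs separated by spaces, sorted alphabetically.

Step 1: thread B executes B1 (z = x). Shared: x=4 y=0 z=4. PCs: A@0 B@1
Step 2: thread B executes B2 (z = x + 1). Shared: x=4 y=0 z=5. PCs: A@0 B@2
Step 3: thread A executes A1 (x = x - 2). Shared: x=2 y=0 z=5. PCs: A@1 B@2
Step 4: thread A executes A2 (y = y * -1). Shared: x=2 y=0 z=5. PCs: A@2 B@2
Step 5: thread A executes A3 (y = z). Shared: x=2 y=5 z=5. PCs: A@3 B@2
Step 6: thread A executes A4 (z = z * 2). Shared: x=2 y=5 z=10. PCs: A@4 B@2

Answer: x=2 y=5 z=10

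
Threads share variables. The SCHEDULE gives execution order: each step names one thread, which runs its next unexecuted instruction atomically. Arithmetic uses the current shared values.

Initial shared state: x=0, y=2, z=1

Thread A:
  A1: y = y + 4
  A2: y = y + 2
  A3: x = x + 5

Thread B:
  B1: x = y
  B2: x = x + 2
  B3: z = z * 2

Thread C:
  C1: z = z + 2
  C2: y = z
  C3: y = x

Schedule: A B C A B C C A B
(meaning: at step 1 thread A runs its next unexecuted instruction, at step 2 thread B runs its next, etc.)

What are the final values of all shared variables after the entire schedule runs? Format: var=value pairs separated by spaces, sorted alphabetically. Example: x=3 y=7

Answer: x=13 y=8 z=6

Derivation:
Step 1: thread A executes A1 (y = y + 4). Shared: x=0 y=6 z=1. PCs: A@1 B@0 C@0
Step 2: thread B executes B1 (x = y). Shared: x=6 y=6 z=1. PCs: A@1 B@1 C@0
Step 3: thread C executes C1 (z = z + 2). Shared: x=6 y=6 z=3. PCs: A@1 B@1 C@1
Step 4: thread A executes A2 (y = y + 2). Shared: x=6 y=8 z=3. PCs: A@2 B@1 C@1
Step 5: thread B executes B2 (x = x + 2). Shared: x=8 y=8 z=3. PCs: A@2 B@2 C@1
Step 6: thread C executes C2 (y = z). Shared: x=8 y=3 z=3. PCs: A@2 B@2 C@2
Step 7: thread C executes C3 (y = x). Shared: x=8 y=8 z=3. PCs: A@2 B@2 C@3
Step 8: thread A executes A3 (x = x + 5). Shared: x=13 y=8 z=3. PCs: A@3 B@2 C@3
Step 9: thread B executes B3 (z = z * 2). Shared: x=13 y=8 z=6. PCs: A@3 B@3 C@3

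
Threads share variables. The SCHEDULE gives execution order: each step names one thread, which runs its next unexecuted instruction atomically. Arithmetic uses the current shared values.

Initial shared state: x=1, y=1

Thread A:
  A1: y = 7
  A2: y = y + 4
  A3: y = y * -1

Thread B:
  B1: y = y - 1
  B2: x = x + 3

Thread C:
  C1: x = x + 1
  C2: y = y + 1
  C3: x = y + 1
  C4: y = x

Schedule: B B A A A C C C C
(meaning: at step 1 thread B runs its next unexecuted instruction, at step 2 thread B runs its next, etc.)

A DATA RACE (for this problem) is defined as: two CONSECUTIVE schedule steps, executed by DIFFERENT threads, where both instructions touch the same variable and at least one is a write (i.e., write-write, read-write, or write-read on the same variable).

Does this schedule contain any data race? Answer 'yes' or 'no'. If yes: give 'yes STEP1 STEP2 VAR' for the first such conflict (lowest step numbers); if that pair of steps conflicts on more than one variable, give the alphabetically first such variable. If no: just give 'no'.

Steps 1,2: same thread (B). No race.
Steps 2,3: B(r=x,w=x) vs A(r=-,w=y). No conflict.
Steps 3,4: same thread (A). No race.
Steps 4,5: same thread (A). No race.
Steps 5,6: A(r=y,w=y) vs C(r=x,w=x). No conflict.
Steps 6,7: same thread (C). No race.
Steps 7,8: same thread (C). No race.
Steps 8,9: same thread (C). No race.

Answer: no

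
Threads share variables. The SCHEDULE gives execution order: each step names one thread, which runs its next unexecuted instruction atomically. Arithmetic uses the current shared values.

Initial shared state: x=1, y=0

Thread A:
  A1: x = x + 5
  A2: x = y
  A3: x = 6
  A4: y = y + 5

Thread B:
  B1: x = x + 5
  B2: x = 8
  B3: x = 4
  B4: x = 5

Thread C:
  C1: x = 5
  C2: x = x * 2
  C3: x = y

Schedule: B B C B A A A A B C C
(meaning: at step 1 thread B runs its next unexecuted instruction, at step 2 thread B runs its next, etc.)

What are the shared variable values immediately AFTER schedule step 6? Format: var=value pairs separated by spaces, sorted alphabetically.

Step 1: thread B executes B1 (x = x + 5). Shared: x=6 y=0. PCs: A@0 B@1 C@0
Step 2: thread B executes B2 (x = 8). Shared: x=8 y=0. PCs: A@0 B@2 C@0
Step 3: thread C executes C1 (x = 5). Shared: x=5 y=0. PCs: A@0 B@2 C@1
Step 4: thread B executes B3 (x = 4). Shared: x=4 y=0. PCs: A@0 B@3 C@1
Step 5: thread A executes A1 (x = x + 5). Shared: x=9 y=0. PCs: A@1 B@3 C@1
Step 6: thread A executes A2 (x = y). Shared: x=0 y=0. PCs: A@2 B@3 C@1

Answer: x=0 y=0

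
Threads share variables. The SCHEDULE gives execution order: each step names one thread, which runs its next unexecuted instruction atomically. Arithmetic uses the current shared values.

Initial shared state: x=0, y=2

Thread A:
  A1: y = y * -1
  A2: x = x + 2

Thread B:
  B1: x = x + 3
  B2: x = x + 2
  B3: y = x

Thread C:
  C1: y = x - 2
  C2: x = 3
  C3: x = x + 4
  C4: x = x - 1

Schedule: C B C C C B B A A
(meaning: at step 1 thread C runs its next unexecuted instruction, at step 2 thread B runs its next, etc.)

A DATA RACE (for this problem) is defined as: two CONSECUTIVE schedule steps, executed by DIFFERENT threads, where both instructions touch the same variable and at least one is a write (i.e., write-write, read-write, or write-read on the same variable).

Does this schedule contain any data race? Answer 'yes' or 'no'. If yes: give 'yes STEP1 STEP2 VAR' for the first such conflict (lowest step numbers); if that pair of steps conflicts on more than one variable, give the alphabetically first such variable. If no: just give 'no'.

Steps 1,2: C(y = x - 2) vs B(x = x + 3). RACE on x (R-W).
Steps 2,3: B(x = x + 3) vs C(x = 3). RACE on x (W-W).
Steps 3,4: same thread (C). No race.
Steps 4,5: same thread (C). No race.
Steps 5,6: C(x = x - 1) vs B(x = x + 2). RACE on x (W-W).
Steps 6,7: same thread (B). No race.
Steps 7,8: B(y = x) vs A(y = y * -1). RACE on y (W-W).
Steps 8,9: same thread (A). No race.
First conflict at steps 1,2.

Answer: yes 1 2 x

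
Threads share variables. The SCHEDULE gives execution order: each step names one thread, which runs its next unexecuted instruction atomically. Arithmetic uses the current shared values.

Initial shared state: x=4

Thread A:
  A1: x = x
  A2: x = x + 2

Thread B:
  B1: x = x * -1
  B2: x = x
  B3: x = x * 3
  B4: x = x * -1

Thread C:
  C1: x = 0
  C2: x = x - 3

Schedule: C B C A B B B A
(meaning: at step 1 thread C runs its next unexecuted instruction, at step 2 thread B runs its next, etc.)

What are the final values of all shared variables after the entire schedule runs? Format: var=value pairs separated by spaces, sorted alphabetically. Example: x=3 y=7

Answer: x=11

Derivation:
Step 1: thread C executes C1 (x = 0). Shared: x=0. PCs: A@0 B@0 C@1
Step 2: thread B executes B1 (x = x * -1). Shared: x=0. PCs: A@0 B@1 C@1
Step 3: thread C executes C2 (x = x - 3). Shared: x=-3. PCs: A@0 B@1 C@2
Step 4: thread A executes A1 (x = x). Shared: x=-3. PCs: A@1 B@1 C@2
Step 5: thread B executes B2 (x = x). Shared: x=-3. PCs: A@1 B@2 C@2
Step 6: thread B executes B3 (x = x * 3). Shared: x=-9. PCs: A@1 B@3 C@2
Step 7: thread B executes B4 (x = x * -1). Shared: x=9. PCs: A@1 B@4 C@2
Step 8: thread A executes A2 (x = x + 2). Shared: x=11. PCs: A@2 B@4 C@2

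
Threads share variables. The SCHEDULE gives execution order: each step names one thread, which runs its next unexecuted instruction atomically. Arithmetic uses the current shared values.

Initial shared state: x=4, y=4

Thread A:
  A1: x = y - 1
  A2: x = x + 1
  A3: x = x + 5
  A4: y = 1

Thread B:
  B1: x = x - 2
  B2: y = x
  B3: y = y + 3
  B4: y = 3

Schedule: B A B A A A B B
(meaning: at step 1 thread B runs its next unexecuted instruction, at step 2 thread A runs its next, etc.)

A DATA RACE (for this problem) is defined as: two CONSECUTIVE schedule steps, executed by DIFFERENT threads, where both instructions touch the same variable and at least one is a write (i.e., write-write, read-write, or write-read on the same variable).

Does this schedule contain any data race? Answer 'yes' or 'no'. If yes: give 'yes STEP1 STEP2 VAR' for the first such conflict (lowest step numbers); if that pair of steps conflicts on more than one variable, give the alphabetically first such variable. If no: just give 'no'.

Steps 1,2: B(x = x - 2) vs A(x = y - 1). RACE on x (W-W).
Steps 2,3: A(x = y - 1) vs B(y = x). RACE on x (W-R), y (R-W). Multiple vars; alphabetically first is x.
Steps 3,4: B(y = x) vs A(x = x + 1). RACE on x (R-W).
Steps 4,5: same thread (A). No race.
Steps 5,6: same thread (A). No race.
Steps 6,7: A(y = 1) vs B(y = y + 3). RACE on y (W-W).
Steps 7,8: same thread (B). No race.
First conflict at steps 1,2.

Answer: yes 1 2 x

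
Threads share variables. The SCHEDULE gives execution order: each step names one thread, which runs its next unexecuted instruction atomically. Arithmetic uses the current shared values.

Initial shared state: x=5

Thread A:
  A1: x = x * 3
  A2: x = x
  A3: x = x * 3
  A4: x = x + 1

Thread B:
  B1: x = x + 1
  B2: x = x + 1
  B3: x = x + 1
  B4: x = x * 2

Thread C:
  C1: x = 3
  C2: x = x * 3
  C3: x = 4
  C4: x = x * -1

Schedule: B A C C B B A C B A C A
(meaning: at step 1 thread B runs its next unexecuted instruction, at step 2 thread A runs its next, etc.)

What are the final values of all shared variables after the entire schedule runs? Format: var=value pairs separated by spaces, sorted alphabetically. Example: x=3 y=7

Answer: x=-23

Derivation:
Step 1: thread B executes B1 (x = x + 1). Shared: x=6. PCs: A@0 B@1 C@0
Step 2: thread A executes A1 (x = x * 3). Shared: x=18. PCs: A@1 B@1 C@0
Step 3: thread C executes C1 (x = 3). Shared: x=3. PCs: A@1 B@1 C@1
Step 4: thread C executes C2 (x = x * 3). Shared: x=9. PCs: A@1 B@1 C@2
Step 5: thread B executes B2 (x = x + 1). Shared: x=10. PCs: A@1 B@2 C@2
Step 6: thread B executes B3 (x = x + 1). Shared: x=11. PCs: A@1 B@3 C@2
Step 7: thread A executes A2 (x = x). Shared: x=11. PCs: A@2 B@3 C@2
Step 8: thread C executes C3 (x = 4). Shared: x=4. PCs: A@2 B@3 C@3
Step 9: thread B executes B4 (x = x * 2). Shared: x=8. PCs: A@2 B@4 C@3
Step 10: thread A executes A3 (x = x * 3). Shared: x=24. PCs: A@3 B@4 C@3
Step 11: thread C executes C4 (x = x * -1). Shared: x=-24. PCs: A@3 B@4 C@4
Step 12: thread A executes A4 (x = x + 1). Shared: x=-23. PCs: A@4 B@4 C@4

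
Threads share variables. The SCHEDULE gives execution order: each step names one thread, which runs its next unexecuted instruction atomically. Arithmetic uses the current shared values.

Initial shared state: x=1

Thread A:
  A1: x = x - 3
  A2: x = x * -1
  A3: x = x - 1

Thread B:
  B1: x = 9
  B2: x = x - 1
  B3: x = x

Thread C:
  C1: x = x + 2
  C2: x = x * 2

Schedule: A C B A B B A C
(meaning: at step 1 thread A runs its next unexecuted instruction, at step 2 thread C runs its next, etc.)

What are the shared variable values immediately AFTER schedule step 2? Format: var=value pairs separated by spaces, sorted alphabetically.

Answer: x=0

Derivation:
Step 1: thread A executes A1 (x = x - 3). Shared: x=-2. PCs: A@1 B@0 C@0
Step 2: thread C executes C1 (x = x + 2). Shared: x=0. PCs: A@1 B@0 C@1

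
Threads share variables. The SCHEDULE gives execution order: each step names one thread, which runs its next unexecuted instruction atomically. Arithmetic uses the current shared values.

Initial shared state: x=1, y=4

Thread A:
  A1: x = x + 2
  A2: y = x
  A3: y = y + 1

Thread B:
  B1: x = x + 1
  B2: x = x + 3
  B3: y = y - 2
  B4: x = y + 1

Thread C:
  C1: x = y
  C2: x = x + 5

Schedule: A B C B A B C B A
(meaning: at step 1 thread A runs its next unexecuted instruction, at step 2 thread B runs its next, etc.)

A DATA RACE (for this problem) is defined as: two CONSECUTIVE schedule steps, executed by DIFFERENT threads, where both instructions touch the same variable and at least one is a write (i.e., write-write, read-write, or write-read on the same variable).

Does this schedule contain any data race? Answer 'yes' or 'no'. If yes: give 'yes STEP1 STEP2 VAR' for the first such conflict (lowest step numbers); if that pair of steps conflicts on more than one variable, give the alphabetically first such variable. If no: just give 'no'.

Steps 1,2: A(x = x + 2) vs B(x = x + 1). RACE on x (W-W).
Steps 2,3: B(x = x + 1) vs C(x = y). RACE on x (W-W).
Steps 3,4: C(x = y) vs B(x = x + 3). RACE on x (W-W).
Steps 4,5: B(x = x + 3) vs A(y = x). RACE on x (W-R).
Steps 5,6: A(y = x) vs B(y = y - 2). RACE on y (W-W).
Steps 6,7: B(r=y,w=y) vs C(r=x,w=x). No conflict.
Steps 7,8: C(x = x + 5) vs B(x = y + 1). RACE on x (W-W).
Steps 8,9: B(x = y + 1) vs A(y = y + 1). RACE on y (R-W).
First conflict at steps 1,2.

Answer: yes 1 2 x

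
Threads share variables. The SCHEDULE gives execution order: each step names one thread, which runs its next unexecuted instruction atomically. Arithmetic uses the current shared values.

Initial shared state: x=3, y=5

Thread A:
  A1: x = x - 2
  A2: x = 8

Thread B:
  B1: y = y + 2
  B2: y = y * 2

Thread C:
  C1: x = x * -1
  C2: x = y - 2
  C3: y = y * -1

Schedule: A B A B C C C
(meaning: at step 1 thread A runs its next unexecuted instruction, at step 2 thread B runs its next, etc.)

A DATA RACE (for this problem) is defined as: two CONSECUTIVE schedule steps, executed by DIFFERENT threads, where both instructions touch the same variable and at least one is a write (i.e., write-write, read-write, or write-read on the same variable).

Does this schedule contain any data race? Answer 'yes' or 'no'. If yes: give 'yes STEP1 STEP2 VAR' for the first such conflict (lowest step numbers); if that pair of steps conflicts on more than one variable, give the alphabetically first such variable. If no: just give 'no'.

Steps 1,2: A(r=x,w=x) vs B(r=y,w=y). No conflict.
Steps 2,3: B(r=y,w=y) vs A(r=-,w=x). No conflict.
Steps 3,4: A(r=-,w=x) vs B(r=y,w=y). No conflict.
Steps 4,5: B(r=y,w=y) vs C(r=x,w=x). No conflict.
Steps 5,6: same thread (C). No race.
Steps 6,7: same thread (C). No race.

Answer: no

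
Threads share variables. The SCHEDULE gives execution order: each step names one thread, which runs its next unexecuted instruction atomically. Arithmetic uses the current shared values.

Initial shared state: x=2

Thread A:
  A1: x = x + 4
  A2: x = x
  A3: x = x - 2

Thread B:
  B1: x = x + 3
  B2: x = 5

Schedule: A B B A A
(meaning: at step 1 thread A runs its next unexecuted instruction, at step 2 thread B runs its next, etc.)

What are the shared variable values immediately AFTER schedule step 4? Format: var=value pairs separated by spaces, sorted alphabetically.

Step 1: thread A executes A1 (x = x + 4). Shared: x=6. PCs: A@1 B@0
Step 2: thread B executes B1 (x = x + 3). Shared: x=9. PCs: A@1 B@1
Step 3: thread B executes B2 (x = 5). Shared: x=5. PCs: A@1 B@2
Step 4: thread A executes A2 (x = x). Shared: x=5. PCs: A@2 B@2

Answer: x=5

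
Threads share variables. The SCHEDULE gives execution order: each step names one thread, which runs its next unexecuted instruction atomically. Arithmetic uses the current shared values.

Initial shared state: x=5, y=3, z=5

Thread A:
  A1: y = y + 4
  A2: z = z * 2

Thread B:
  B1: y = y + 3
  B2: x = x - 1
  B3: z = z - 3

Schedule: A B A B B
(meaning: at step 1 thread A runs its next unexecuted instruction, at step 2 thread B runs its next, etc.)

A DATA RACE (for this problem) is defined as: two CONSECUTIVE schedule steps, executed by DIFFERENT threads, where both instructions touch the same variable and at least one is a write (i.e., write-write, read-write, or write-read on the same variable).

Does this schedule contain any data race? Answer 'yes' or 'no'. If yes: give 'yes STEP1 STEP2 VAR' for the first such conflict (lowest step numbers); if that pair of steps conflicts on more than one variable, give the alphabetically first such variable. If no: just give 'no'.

Steps 1,2: A(y = y + 4) vs B(y = y + 3). RACE on y (W-W).
Steps 2,3: B(r=y,w=y) vs A(r=z,w=z). No conflict.
Steps 3,4: A(r=z,w=z) vs B(r=x,w=x). No conflict.
Steps 4,5: same thread (B). No race.
First conflict at steps 1,2.

Answer: yes 1 2 y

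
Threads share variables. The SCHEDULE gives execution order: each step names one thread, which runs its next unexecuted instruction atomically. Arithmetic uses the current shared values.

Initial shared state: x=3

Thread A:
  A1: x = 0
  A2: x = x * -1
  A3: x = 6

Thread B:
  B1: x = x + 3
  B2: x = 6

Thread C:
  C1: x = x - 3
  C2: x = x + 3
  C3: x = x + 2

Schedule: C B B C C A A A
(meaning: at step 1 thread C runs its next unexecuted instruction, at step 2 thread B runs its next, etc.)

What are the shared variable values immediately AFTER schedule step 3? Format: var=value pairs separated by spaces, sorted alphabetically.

Answer: x=6

Derivation:
Step 1: thread C executes C1 (x = x - 3). Shared: x=0. PCs: A@0 B@0 C@1
Step 2: thread B executes B1 (x = x + 3). Shared: x=3. PCs: A@0 B@1 C@1
Step 3: thread B executes B2 (x = 6). Shared: x=6. PCs: A@0 B@2 C@1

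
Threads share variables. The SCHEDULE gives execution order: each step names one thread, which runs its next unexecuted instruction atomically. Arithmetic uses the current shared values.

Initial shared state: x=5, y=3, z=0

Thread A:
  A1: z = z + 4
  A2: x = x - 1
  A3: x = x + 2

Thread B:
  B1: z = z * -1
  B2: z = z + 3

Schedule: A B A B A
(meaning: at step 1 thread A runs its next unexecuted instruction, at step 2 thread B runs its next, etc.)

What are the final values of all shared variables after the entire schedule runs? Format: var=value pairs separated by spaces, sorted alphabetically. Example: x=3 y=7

Step 1: thread A executes A1 (z = z + 4). Shared: x=5 y=3 z=4. PCs: A@1 B@0
Step 2: thread B executes B1 (z = z * -1). Shared: x=5 y=3 z=-4. PCs: A@1 B@1
Step 3: thread A executes A2 (x = x - 1). Shared: x=4 y=3 z=-4. PCs: A@2 B@1
Step 4: thread B executes B2 (z = z + 3). Shared: x=4 y=3 z=-1. PCs: A@2 B@2
Step 5: thread A executes A3 (x = x + 2). Shared: x=6 y=3 z=-1. PCs: A@3 B@2

Answer: x=6 y=3 z=-1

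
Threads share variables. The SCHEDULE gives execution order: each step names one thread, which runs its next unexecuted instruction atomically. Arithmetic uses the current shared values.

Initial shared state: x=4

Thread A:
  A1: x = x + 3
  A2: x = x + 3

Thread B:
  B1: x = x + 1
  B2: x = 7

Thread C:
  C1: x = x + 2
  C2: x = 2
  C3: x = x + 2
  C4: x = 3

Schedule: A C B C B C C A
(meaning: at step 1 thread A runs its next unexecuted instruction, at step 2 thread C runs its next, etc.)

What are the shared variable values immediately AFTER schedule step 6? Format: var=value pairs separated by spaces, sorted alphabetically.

Step 1: thread A executes A1 (x = x + 3). Shared: x=7. PCs: A@1 B@0 C@0
Step 2: thread C executes C1 (x = x + 2). Shared: x=9. PCs: A@1 B@0 C@1
Step 3: thread B executes B1 (x = x + 1). Shared: x=10. PCs: A@1 B@1 C@1
Step 4: thread C executes C2 (x = 2). Shared: x=2. PCs: A@1 B@1 C@2
Step 5: thread B executes B2 (x = 7). Shared: x=7. PCs: A@1 B@2 C@2
Step 6: thread C executes C3 (x = x + 2). Shared: x=9. PCs: A@1 B@2 C@3

Answer: x=9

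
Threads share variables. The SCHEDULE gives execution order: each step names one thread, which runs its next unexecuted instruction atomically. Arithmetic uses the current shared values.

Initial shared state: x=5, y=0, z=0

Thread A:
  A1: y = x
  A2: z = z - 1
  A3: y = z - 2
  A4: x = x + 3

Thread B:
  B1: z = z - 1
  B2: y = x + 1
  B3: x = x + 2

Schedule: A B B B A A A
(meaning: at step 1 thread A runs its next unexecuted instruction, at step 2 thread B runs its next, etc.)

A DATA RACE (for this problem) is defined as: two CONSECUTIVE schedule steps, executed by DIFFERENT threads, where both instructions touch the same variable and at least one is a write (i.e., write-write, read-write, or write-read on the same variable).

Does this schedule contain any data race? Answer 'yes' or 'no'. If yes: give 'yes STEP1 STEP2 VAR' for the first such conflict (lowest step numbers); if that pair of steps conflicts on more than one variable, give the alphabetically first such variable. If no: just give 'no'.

Steps 1,2: A(r=x,w=y) vs B(r=z,w=z). No conflict.
Steps 2,3: same thread (B). No race.
Steps 3,4: same thread (B). No race.
Steps 4,5: B(r=x,w=x) vs A(r=z,w=z). No conflict.
Steps 5,6: same thread (A). No race.
Steps 6,7: same thread (A). No race.

Answer: no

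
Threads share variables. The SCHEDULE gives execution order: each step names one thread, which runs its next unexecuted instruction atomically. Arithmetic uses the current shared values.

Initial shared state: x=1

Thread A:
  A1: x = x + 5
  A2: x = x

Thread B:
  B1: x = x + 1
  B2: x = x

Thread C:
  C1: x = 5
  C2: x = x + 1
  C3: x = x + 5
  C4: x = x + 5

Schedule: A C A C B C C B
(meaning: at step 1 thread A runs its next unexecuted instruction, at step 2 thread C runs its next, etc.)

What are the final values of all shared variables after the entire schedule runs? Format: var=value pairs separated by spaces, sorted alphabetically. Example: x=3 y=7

Step 1: thread A executes A1 (x = x + 5). Shared: x=6. PCs: A@1 B@0 C@0
Step 2: thread C executes C1 (x = 5). Shared: x=5. PCs: A@1 B@0 C@1
Step 3: thread A executes A2 (x = x). Shared: x=5. PCs: A@2 B@0 C@1
Step 4: thread C executes C2 (x = x + 1). Shared: x=6. PCs: A@2 B@0 C@2
Step 5: thread B executes B1 (x = x + 1). Shared: x=7. PCs: A@2 B@1 C@2
Step 6: thread C executes C3 (x = x + 5). Shared: x=12. PCs: A@2 B@1 C@3
Step 7: thread C executes C4 (x = x + 5). Shared: x=17. PCs: A@2 B@1 C@4
Step 8: thread B executes B2 (x = x). Shared: x=17. PCs: A@2 B@2 C@4

Answer: x=17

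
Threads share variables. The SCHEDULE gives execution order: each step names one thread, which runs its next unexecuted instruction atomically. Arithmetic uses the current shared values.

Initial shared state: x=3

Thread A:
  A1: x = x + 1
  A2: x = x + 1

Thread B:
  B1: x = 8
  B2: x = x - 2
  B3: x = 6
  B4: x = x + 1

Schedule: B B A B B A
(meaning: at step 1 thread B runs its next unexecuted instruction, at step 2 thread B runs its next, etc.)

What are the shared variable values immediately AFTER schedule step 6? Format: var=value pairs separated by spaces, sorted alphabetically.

Step 1: thread B executes B1 (x = 8). Shared: x=8. PCs: A@0 B@1
Step 2: thread B executes B2 (x = x - 2). Shared: x=6. PCs: A@0 B@2
Step 3: thread A executes A1 (x = x + 1). Shared: x=7. PCs: A@1 B@2
Step 4: thread B executes B3 (x = 6). Shared: x=6. PCs: A@1 B@3
Step 5: thread B executes B4 (x = x + 1). Shared: x=7. PCs: A@1 B@4
Step 6: thread A executes A2 (x = x + 1). Shared: x=8. PCs: A@2 B@4

Answer: x=8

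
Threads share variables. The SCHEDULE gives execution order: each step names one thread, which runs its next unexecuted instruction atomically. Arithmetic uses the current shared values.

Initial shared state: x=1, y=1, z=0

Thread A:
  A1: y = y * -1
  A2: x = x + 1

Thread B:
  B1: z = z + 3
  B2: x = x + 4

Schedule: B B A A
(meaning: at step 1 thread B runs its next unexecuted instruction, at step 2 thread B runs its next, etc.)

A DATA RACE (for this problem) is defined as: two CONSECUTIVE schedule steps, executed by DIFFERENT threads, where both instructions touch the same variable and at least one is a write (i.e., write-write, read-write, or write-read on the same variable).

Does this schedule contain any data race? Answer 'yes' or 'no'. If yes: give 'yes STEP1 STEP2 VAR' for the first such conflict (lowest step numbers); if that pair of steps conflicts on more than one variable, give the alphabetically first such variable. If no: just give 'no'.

Answer: no

Derivation:
Steps 1,2: same thread (B). No race.
Steps 2,3: B(r=x,w=x) vs A(r=y,w=y). No conflict.
Steps 3,4: same thread (A). No race.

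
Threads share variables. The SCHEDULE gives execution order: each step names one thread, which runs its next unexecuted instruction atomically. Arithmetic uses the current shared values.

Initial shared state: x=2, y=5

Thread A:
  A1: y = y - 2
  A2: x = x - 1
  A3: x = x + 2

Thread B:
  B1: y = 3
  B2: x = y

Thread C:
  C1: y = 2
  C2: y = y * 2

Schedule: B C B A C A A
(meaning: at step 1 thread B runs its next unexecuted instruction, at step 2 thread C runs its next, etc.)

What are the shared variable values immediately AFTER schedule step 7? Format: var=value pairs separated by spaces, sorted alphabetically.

Step 1: thread B executes B1 (y = 3). Shared: x=2 y=3. PCs: A@0 B@1 C@0
Step 2: thread C executes C1 (y = 2). Shared: x=2 y=2. PCs: A@0 B@1 C@1
Step 3: thread B executes B2 (x = y). Shared: x=2 y=2. PCs: A@0 B@2 C@1
Step 4: thread A executes A1 (y = y - 2). Shared: x=2 y=0. PCs: A@1 B@2 C@1
Step 5: thread C executes C2 (y = y * 2). Shared: x=2 y=0. PCs: A@1 B@2 C@2
Step 6: thread A executes A2 (x = x - 1). Shared: x=1 y=0. PCs: A@2 B@2 C@2
Step 7: thread A executes A3 (x = x + 2). Shared: x=3 y=0. PCs: A@3 B@2 C@2

Answer: x=3 y=0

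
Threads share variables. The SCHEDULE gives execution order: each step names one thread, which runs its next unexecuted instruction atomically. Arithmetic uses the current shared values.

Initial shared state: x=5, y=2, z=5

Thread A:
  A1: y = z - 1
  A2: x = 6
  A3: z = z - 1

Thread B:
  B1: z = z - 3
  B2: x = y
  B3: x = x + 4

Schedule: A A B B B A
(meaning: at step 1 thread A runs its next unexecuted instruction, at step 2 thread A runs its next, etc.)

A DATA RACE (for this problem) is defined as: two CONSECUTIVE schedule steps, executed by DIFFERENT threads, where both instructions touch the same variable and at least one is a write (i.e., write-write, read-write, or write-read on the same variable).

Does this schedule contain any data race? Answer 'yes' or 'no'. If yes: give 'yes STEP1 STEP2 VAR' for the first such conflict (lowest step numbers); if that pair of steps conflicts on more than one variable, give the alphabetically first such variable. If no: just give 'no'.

Answer: no

Derivation:
Steps 1,2: same thread (A). No race.
Steps 2,3: A(r=-,w=x) vs B(r=z,w=z). No conflict.
Steps 3,4: same thread (B). No race.
Steps 4,5: same thread (B). No race.
Steps 5,6: B(r=x,w=x) vs A(r=z,w=z). No conflict.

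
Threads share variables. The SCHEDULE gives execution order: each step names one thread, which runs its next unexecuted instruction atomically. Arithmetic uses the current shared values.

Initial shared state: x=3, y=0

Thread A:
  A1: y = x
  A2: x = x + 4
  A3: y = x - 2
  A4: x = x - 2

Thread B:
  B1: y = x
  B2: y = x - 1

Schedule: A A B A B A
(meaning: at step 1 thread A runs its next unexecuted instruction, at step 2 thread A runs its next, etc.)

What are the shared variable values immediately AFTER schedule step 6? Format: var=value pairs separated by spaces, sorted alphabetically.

Step 1: thread A executes A1 (y = x). Shared: x=3 y=3. PCs: A@1 B@0
Step 2: thread A executes A2 (x = x + 4). Shared: x=7 y=3. PCs: A@2 B@0
Step 3: thread B executes B1 (y = x). Shared: x=7 y=7. PCs: A@2 B@1
Step 4: thread A executes A3 (y = x - 2). Shared: x=7 y=5. PCs: A@3 B@1
Step 5: thread B executes B2 (y = x - 1). Shared: x=7 y=6. PCs: A@3 B@2
Step 6: thread A executes A4 (x = x - 2). Shared: x=5 y=6. PCs: A@4 B@2

Answer: x=5 y=6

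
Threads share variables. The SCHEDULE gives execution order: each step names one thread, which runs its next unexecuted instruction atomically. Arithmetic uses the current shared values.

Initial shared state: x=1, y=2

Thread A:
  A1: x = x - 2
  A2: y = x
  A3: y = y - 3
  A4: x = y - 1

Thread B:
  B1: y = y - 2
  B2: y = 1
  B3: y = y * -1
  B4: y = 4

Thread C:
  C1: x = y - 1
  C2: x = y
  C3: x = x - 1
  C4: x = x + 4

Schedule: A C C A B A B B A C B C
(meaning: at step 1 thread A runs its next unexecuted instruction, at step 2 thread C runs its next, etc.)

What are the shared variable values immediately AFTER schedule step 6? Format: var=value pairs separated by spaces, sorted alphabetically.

Step 1: thread A executes A1 (x = x - 2). Shared: x=-1 y=2. PCs: A@1 B@0 C@0
Step 2: thread C executes C1 (x = y - 1). Shared: x=1 y=2. PCs: A@1 B@0 C@1
Step 3: thread C executes C2 (x = y). Shared: x=2 y=2. PCs: A@1 B@0 C@2
Step 4: thread A executes A2 (y = x). Shared: x=2 y=2. PCs: A@2 B@0 C@2
Step 5: thread B executes B1 (y = y - 2). Shared: x=2 y=0. PCs: A@2 B@1 C@2
Step 6: thread A executes A3 (y = y - 3). Shared: x=2 y=-3. PCs: A@3 B@1 C@2

Answer: x=2 y=-3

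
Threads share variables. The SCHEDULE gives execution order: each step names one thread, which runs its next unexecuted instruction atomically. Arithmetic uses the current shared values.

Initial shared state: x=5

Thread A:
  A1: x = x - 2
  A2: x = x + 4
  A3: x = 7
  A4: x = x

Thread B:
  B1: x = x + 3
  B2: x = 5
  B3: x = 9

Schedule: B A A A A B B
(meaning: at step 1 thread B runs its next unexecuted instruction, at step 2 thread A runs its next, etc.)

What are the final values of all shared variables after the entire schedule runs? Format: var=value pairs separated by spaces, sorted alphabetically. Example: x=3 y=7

Answer: x=9

Derivation:
Step 1: thread B executes B1 (x = x + 3). Shared: x=8. PCs: A@0 B@1
Step 2: thread A executes A1 (x = x - 2). Shared: x=6. PCs: A@1 B@1
Step 3: thread A executes A2 (x = x + 4). Shared: x=10. PCs: A@2 B@1
Step 4: thread A executes A3 (x = 7). Shared: x=7. PCs: A@3 B@1
Step 5: thread A executes A4 (x = x). Shared: x=7. PCs: A@4 B@1
Step 6: thread B executes B2 (x = 5). Shared: x=5. PCs: A@4 B@2
Step 7: thread B executes B3 (x = 9). Shared: x=9. PCs: A@4 B@3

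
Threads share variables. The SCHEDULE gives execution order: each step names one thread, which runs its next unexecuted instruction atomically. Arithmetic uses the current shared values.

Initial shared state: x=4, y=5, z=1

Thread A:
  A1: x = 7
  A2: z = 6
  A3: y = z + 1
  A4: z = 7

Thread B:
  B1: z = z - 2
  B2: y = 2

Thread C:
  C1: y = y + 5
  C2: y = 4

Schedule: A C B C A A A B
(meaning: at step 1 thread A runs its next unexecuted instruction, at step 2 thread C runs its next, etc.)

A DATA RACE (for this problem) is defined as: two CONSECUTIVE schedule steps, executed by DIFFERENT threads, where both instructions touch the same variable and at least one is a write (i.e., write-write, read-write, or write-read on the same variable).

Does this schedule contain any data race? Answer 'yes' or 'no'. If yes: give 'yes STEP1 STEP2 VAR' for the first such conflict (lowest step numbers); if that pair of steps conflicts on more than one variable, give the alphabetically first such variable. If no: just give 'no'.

Answer: no

Derivation:
Steps 1,2: A(r=-,w=x) vs C(r=y,w=y). No conflict.
Steps 2,3: C(r=y,w=y) vs B(r=z,w=z). No conflict.
Steps 3,4: B(r=z,w=z) vs C(r=-,w=y). No conflict.
Steps 4,5: C(r=-,w=y) vs A(r=-,w=z). No conflict.
Steps 5,6: same thread (A). No race.
Steps 6,7: same thread (A). No race.
Steps 7,8: A(r=-,w=z) vs B(r=-,w=y). No conflict.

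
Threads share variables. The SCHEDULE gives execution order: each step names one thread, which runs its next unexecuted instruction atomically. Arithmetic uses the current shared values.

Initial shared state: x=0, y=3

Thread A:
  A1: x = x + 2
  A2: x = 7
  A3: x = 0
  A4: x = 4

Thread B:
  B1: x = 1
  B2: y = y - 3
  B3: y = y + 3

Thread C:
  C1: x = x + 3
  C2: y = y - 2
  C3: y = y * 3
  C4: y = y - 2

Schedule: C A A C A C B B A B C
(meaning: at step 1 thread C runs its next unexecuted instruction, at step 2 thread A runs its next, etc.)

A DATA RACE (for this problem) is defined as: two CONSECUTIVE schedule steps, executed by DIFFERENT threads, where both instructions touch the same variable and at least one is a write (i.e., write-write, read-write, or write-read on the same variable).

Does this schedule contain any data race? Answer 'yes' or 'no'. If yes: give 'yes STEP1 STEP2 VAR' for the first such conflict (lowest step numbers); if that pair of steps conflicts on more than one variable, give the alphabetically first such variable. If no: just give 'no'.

Steps 1,2: C(x = x + 3) vs A(x = x + 2). RACE on x (W-W).
Steps 2,3: same thread (A). No race.
Steps 3,4: A(r=-,w=x) vs C(r=y,w=y). No conflict.
Steps 4,5: C(r=y,w=y) vs A(r=-,w=x). No conflict.
Steps 5,6: A(r=-,w=x) vs C(r=y,w=y). No conflict.
Steps 6,7: C(r=y,w=y) vs B(r=-,w=x). No conflict.
Steps 7,8: same thread (B). No race.
Steps 8,9: B(r=y,w=y) vs A(r=-,w=x). No conflict.
Steps 9,10: A(r=-,w=x) vs B(r=y,w=y). No conflict.
Steps 10,11: B(y = y + 3) vs C(y = y - 2). RACE on y (W-W).
First conflict at steps 1,2.

Answer: yes 1 2 x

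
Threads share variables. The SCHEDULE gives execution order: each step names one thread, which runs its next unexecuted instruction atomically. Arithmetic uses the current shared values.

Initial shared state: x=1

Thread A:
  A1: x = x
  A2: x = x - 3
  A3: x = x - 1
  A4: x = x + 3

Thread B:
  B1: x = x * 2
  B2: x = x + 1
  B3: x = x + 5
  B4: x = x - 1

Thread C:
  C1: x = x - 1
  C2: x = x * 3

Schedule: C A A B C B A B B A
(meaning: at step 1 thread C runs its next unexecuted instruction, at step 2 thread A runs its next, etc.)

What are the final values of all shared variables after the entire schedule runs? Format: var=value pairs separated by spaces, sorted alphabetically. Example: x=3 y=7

Answer: x=-11

Derivation:
Step 1: thread C executes C1 (x = x - 1). Shared: x=0. PCs: A@0 B@0 C@1
Step 2: thread A executes A1 (x = x). Shared: x=0. PCs: A@1 B@0 C@1
Step 3: thread A executes A2 (x = x - 3). Shared: x=-3. PCs: A@2 B@0 C@1
Step 4: thread B executes B1 (x = x * 2). Shared: x=-6. PCs: A@2 B@1 C@1
Step 5: thread C executes C2 (x = x * 3). Shared: x=-18. PCs: A@2 B@1 C@2
Step 6: thread B executes B2 (x = x + 1). Shared: x=-17. PCs: A@2 B@2 C@2
Step 7: thread A executes A3 (x = x - 1). Shared: x=-18. PCs: A@3 B@2 C@2
Step 8: thread B executes B3 (x = x + 5). Shared: x=-13. PCs: A@3 B@3 C@2
Step 9: thread B executes B4 (x = x - 1). Shared: x=-14. PCs: A@3 B@4 C@2
Step 10: thread A executes A4 (x = x + 3). Shared: x=-11. PCs: A@4 B@4 C@2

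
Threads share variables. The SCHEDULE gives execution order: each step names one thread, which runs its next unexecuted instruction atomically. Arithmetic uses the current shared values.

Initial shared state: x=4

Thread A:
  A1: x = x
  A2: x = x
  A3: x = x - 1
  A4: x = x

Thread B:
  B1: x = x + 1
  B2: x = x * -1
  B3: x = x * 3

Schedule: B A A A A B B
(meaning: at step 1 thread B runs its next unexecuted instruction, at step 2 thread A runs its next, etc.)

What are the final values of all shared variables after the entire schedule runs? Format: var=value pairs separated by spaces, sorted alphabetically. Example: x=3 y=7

Answer: x=-12

Derivation:
Step 1: thread B executes B1 (x = x + 1). Shared: x=5. PCs: A@0 B@1
Step 2: thread A executes A1 (x = x). Shared: x=5. PCs: A@1 B@1
Step 3: thread A executes A2 (x = x). Shared: x=5. PCs: A@2 B@1
Step 4: thread A executes A3 (x = x - 1). Shared: x=4. PCs: A@3 B@1
Step 5: thread A executes A4 (x = x). Shared: x=4. PCs: A@4 B@1
Step 6: thread B executes B2 (x = x * -1). Shared: x=-4. PCs: A@4 B@2
Step 7: thread B executes B3 (x = x * 3). Shared: x=-12. PCs: A@4 B@3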